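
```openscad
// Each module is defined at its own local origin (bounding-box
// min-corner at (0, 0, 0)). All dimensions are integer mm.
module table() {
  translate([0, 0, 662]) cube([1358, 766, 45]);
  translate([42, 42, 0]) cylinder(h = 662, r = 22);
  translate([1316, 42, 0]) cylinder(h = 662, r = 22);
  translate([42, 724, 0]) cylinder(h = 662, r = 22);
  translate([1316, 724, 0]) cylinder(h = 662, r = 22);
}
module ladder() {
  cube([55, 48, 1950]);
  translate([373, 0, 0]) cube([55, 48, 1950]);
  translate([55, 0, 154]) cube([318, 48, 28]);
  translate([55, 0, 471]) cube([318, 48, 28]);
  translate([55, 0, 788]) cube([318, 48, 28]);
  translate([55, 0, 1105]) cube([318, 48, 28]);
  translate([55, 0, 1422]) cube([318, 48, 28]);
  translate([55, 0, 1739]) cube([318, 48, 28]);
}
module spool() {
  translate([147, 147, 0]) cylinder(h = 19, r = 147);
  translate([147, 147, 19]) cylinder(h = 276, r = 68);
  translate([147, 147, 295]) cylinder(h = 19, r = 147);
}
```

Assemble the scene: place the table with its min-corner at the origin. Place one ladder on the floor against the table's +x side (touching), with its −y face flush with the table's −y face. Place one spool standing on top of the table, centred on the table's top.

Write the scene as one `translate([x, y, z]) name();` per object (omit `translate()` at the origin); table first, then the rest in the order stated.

table();
translate([1358, 0, 0]) ladder();
translate([532, 236, 707]) spool();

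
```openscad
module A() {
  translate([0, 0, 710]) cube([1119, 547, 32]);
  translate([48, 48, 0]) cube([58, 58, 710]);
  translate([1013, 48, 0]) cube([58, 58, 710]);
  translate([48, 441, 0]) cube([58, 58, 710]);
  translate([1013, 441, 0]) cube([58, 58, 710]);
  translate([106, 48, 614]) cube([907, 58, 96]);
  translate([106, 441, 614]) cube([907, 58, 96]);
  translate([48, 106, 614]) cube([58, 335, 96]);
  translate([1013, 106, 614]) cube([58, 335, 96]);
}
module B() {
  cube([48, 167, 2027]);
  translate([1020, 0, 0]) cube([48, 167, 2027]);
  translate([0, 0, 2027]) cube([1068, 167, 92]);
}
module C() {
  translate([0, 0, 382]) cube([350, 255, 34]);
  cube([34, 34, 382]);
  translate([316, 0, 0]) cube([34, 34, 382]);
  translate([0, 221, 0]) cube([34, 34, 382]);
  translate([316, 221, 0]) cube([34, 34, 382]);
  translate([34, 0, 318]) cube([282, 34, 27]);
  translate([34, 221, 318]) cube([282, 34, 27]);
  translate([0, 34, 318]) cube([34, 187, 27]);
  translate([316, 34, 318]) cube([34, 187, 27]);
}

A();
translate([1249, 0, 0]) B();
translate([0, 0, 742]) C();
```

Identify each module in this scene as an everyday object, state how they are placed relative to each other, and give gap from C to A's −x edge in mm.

The stool's min-x is at 0; the table's min-x is 0; gap = 0 mm.

A is a table. B is a door frame. C is a stool. The door frame is on the floor beside the table on its +x side. The stool is on top of the table. The gap from the stool to the table's −x edge is 0 mm.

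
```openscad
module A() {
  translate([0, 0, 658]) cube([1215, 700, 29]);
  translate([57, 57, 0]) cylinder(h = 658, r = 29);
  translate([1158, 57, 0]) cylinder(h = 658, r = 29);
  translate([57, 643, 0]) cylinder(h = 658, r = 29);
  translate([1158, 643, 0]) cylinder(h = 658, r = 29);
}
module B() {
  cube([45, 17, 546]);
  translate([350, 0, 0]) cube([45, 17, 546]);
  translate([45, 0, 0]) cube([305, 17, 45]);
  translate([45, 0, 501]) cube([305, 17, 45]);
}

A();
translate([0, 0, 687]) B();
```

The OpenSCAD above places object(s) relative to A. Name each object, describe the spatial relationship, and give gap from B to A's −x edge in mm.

The picture frame's min-x is at 0; the table's min-x is 0; gap = 0 mm.

A is a table. B is a picture frame. The picture frame is on top of the table. The gap from the picture frame to the table's −x edge is 0 mm.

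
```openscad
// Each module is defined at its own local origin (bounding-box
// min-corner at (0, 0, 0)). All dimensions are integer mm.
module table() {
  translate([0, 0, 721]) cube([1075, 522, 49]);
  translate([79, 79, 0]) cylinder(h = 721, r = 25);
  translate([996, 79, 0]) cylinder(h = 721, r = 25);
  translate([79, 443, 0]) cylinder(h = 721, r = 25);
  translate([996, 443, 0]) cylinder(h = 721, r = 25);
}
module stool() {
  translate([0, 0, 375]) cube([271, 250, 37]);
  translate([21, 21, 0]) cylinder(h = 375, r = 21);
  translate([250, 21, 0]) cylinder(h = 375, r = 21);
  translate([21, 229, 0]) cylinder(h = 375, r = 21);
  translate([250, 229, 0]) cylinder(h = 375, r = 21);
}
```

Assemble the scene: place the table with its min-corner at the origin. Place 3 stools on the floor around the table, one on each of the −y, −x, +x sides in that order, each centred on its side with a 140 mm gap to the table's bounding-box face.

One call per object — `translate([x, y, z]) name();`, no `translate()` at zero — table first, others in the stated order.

table();
translate([402, -390, 0]) stool();
translate([-411, 136, 0]) stool();
translate([1215, 136, 0]) stool();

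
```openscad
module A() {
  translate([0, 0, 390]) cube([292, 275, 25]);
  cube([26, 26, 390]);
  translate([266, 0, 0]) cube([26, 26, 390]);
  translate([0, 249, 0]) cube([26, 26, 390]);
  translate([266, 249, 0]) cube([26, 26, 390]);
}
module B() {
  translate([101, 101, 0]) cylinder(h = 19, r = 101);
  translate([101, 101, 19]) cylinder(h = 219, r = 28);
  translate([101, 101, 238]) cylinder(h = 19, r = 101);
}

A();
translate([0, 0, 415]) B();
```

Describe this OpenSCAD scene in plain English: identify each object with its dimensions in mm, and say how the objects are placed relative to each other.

A is a simple wooden stool: a rectangular seat 292 mm (x) by 275 mm (y), 25 mm thick, top face at z = 415 mm, on four square legs, each 26×26 mm in cross-section. The legs rest on z = 0, each flush with a corner of the seat.

B is a spool: two coaxial disc flanges of radius 101 mm and thickness 19 mm, joined by a core cylinder of radius 28 mm and height 219 mm. The lower flange rests on z = 0 and the three cylinders share a vertical axis.

The spool is on top of the stool.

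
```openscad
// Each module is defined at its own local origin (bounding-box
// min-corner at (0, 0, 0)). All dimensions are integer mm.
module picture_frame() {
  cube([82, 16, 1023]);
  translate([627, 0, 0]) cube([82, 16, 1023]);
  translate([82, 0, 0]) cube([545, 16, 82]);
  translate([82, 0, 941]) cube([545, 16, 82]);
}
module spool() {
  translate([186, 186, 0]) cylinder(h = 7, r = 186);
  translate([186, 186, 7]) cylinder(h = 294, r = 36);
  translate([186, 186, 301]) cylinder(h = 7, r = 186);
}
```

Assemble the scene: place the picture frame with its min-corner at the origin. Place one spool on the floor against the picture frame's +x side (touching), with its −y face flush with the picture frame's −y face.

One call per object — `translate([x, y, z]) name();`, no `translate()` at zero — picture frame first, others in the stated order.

picture_frame();
translate([709, 0, 0]) spool();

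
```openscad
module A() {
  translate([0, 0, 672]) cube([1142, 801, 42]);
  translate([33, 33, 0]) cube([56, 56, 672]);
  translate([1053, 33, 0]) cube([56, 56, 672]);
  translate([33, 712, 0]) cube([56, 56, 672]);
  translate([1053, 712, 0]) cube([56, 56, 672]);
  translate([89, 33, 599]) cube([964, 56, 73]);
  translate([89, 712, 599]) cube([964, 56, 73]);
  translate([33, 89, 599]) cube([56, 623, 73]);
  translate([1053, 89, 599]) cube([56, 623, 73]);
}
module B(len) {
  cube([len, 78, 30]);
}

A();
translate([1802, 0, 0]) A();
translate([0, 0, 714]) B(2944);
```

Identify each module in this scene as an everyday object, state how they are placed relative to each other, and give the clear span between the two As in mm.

Second table starts at x = 1802; first ends at x = 1142; clear span = 1802 − 1142 = 660 mm.

A is a table. B is a beam. A beam spans the tops of two tables. The clear span between the two tables is 660 mm.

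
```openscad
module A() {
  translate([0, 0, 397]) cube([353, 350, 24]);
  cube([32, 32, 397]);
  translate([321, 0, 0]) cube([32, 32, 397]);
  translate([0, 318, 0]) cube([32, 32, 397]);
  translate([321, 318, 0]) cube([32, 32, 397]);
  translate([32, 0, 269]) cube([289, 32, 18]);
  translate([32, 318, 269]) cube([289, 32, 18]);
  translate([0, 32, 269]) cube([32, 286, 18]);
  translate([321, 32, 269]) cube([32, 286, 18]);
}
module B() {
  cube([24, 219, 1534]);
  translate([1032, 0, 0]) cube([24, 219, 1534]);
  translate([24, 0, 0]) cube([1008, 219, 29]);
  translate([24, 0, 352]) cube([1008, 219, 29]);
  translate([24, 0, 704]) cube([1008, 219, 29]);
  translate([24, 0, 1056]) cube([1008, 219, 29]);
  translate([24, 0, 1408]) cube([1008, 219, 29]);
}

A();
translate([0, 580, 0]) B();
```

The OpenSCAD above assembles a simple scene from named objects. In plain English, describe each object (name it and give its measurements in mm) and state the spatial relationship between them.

A is a simple wooden stool: a rectangular seat 353 mm (x) by 350 mm (y), 24 mm thick, top face at z = 421 mm, on four square legs, each 32×32 mm in cross-section. The legs rest on z = 0, each flush with a corner of the seat. Four stretchers, 32 mm wide and 18 mm tall, connect adjacent legs with their undersides at z = 269 mm, each running between the inner faces of the legs it joins and aligned with the legs' outer faces on the other axis.

B is a bookshelf 1056 mm wide overall, 219 mm deep and 1534 mm tall. The two sides are 24 mm thick vertical panels. 5 horizontal shelves of 29 mm thickness span between the inner faces of the sides; the lowest shelf sits on the floor and shelves are stacked with a clear vertical gap of 323 mm between each pair.

The bookshelf is on the floor beside the stool on its +y side.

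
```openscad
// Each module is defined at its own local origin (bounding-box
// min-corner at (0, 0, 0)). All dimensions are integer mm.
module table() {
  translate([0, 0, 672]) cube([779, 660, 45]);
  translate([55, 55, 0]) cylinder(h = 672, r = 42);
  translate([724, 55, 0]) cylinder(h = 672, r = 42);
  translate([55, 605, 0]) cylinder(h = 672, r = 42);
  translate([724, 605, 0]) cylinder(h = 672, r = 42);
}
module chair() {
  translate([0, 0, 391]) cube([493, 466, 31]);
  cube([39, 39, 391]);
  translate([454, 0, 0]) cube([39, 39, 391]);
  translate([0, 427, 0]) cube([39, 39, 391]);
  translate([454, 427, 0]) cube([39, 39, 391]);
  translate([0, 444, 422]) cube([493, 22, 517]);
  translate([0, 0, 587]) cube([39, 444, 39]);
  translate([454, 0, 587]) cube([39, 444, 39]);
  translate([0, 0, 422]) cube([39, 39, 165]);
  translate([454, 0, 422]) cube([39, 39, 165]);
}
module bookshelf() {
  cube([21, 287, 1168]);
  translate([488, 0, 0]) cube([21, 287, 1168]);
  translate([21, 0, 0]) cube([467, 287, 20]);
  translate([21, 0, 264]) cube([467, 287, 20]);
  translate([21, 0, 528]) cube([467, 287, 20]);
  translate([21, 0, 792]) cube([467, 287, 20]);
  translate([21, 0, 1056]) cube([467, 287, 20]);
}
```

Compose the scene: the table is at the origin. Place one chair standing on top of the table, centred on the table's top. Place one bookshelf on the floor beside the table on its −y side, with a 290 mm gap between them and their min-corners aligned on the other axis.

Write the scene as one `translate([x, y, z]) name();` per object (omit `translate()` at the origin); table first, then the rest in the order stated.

table();
translate([143, 97, 717]) chair();
translate([0, -577, 0]) bookshelf();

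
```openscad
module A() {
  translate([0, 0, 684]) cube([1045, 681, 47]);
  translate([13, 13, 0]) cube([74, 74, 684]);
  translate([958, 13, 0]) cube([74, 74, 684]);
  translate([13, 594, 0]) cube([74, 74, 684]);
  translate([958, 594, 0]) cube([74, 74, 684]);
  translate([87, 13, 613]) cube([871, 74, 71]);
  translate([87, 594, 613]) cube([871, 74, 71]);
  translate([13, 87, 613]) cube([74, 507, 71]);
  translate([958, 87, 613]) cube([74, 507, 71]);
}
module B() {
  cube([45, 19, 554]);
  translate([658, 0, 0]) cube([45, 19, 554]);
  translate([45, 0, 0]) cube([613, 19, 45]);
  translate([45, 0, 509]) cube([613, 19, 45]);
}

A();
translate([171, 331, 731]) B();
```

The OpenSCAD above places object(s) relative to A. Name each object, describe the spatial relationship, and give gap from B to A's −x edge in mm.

A is a table. B is a picture frame. The picture frame is on top of the table, centred. The gap from the picture frame to the table's −x edge is 171 mm.

The picture frame's min-x is at 171; the table's min-x is 0; gap = 171 mm.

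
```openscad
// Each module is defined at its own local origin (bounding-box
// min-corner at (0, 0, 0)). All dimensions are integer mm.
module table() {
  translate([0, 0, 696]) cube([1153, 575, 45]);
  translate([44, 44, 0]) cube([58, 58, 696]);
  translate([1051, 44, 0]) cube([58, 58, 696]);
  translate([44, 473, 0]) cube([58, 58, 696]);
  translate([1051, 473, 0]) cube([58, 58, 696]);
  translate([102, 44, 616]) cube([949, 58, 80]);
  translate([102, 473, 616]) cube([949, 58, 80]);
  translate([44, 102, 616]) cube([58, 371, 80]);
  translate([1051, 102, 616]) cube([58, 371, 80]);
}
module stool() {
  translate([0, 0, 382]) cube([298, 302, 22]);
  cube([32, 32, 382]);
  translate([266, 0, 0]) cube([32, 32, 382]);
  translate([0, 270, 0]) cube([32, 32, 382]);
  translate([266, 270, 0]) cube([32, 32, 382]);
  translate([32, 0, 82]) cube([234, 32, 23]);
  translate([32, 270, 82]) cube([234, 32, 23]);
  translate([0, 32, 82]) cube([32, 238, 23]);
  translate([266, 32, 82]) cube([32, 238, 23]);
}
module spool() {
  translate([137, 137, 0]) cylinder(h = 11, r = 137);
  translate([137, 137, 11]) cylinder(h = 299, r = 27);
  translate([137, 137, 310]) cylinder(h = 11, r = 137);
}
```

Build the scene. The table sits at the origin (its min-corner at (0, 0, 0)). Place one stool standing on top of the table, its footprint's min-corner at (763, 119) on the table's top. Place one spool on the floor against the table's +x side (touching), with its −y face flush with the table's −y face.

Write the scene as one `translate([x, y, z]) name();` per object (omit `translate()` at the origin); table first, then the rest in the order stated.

table();
translate([763, 119, 741]) stool();
translate([1153, 0, 0]) spool();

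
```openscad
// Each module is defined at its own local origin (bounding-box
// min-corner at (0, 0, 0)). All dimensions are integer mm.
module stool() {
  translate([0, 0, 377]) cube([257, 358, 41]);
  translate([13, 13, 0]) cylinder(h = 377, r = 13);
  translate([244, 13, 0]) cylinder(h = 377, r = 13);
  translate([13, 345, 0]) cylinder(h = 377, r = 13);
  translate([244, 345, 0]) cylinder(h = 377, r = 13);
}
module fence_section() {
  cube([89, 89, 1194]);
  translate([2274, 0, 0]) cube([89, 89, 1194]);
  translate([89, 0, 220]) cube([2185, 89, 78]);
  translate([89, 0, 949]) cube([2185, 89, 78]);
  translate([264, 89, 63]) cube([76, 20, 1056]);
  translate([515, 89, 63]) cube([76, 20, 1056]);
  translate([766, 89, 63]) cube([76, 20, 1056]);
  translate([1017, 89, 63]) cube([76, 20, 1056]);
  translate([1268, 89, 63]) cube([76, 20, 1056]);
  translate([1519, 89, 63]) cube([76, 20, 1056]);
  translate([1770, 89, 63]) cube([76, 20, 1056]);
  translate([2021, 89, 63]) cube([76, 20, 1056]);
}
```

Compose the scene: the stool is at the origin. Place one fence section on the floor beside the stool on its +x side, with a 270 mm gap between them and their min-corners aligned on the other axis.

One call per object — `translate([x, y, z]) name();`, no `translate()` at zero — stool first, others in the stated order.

stool();
translate([527, 0, 0]) fence_section();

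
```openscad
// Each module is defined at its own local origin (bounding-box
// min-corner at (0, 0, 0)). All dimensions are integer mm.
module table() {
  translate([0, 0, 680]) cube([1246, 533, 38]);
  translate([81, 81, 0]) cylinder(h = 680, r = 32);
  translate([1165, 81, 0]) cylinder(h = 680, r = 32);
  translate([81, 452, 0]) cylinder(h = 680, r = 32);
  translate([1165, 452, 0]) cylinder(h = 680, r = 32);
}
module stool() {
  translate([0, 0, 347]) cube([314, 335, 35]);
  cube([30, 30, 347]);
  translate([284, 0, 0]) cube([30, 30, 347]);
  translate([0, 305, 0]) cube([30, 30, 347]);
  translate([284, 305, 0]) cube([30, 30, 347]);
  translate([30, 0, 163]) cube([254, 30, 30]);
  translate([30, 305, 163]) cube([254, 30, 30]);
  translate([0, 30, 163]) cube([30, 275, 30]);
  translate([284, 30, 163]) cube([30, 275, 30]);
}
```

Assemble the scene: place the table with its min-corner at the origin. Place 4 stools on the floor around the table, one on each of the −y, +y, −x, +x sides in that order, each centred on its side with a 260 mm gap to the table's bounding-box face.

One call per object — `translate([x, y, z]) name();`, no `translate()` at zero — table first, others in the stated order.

table();
translate([466, -595, 0]) stool();
translate([466, 793, 0]) stool();
translate([-574, 99, 0]) stool();
translate([1506, 99, 0]) stool();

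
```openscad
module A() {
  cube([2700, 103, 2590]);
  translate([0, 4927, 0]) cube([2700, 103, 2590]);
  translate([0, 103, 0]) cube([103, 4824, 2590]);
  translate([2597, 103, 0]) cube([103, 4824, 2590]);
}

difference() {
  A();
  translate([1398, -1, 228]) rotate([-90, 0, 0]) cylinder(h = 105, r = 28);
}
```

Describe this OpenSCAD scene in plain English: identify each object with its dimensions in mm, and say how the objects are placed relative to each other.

A is the wall frame of a small rectangular building: four walls, each 2590 mm tall and 103 mm thick, enclosing a footprint 2700 mm (x) by 5030 mm (y) outside-to-outside, with no floor or roof. The front and back walls (the −y and +y sides) span the full width; the two side walls fit between them.

The house frame has a circular hole of radius 28 mm through its front wall, centred at (x = 1398, z = 228).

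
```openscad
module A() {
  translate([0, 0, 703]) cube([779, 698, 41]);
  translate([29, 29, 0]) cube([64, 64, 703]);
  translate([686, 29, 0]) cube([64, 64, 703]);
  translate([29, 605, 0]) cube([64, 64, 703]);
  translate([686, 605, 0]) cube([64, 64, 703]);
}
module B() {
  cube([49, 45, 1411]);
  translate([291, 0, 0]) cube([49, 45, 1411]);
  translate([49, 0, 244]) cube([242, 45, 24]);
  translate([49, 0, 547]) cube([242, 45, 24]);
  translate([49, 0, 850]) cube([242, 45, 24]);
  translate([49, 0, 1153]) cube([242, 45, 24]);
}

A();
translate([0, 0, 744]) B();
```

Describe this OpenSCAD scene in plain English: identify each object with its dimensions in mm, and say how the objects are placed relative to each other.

A is a rectangular dining table. The top is 779×698×41 mm with its upper surface at z = 744 mm. It stands on four 64×64 mm square legs, each inset 29 mm from the nearest pair of top edges, running from the floor to the underside of the top.

B is a wooden ladder with two side rails of 49×45 mm section and 1411 mm height, set 340 mm apart overall. Between them run 4 rectangular rungs (45 mm deep, 24 mm thick), front faces flush with the rails' −y face. The bottom of the first rung is 244 mm above the floor and each subsequent rung is 303 mm higher than the one below.

The ladder is on top of the table.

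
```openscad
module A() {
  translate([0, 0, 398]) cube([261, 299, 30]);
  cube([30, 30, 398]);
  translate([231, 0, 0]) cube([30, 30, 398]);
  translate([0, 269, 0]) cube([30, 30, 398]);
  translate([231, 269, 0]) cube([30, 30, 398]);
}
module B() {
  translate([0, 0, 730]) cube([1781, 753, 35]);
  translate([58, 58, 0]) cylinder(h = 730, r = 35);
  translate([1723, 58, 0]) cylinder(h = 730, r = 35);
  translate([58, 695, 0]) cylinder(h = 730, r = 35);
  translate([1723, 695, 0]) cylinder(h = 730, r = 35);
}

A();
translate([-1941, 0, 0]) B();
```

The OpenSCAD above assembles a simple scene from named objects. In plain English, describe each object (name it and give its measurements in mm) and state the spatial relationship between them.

A is a simple wooden stool: a rectangular seat 261 mm (x) by 299 mm (y), 30 mm thick, top face at z = 428 mm, on four square legs, each 30×30 mm in cross-section. The legs rest on z = 0, each flush with a corner of the seat.

B is a table: top 1781 mm (x) × 753 mm (y), 35 mm thick, upper face at z = 765 mm, on four round legs of 70 mm diameter, each leg's bounding box inset 23 mm from the nearest pair of top edges, running from z = 0 to the bottom of the top.

The table is on the floor beside the stool on its −x side.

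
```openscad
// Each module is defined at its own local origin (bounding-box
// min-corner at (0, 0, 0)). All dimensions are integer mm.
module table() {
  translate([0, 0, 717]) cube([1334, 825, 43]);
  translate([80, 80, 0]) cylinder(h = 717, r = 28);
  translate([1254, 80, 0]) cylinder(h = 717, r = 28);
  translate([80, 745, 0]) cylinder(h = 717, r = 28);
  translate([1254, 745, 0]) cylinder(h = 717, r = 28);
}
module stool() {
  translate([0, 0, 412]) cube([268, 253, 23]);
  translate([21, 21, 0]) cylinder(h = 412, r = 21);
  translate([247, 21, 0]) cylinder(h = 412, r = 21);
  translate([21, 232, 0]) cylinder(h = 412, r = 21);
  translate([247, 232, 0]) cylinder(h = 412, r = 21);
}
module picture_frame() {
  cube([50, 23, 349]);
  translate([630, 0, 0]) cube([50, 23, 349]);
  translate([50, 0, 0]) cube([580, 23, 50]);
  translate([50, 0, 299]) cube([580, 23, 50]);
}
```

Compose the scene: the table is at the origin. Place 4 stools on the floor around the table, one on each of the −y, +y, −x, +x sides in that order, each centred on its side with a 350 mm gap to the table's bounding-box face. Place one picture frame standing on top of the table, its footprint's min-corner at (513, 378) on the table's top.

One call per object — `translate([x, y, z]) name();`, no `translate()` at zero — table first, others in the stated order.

table();
translate([533, -603, 0]) stool();
translate([533, 1175, 0]) stool();
translate([-618, 286, 0]) stool();
translate([1684, 286, 0]) stool();
translate([513, 378, 760]) picture_frame();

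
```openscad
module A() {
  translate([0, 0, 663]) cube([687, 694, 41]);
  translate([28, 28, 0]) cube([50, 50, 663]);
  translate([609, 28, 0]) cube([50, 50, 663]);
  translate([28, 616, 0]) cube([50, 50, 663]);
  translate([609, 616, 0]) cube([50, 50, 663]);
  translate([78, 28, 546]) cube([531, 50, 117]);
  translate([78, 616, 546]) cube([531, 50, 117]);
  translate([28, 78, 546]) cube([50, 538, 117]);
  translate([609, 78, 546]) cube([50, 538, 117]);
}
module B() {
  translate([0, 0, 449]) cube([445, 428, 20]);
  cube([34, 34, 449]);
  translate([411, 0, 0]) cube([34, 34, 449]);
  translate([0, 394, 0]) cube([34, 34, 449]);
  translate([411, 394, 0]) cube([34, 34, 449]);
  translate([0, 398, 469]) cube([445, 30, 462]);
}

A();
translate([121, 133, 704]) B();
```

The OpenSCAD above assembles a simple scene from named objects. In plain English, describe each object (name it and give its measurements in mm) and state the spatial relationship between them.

A is a rectangular dining table. The top is 687×694×41 mm with its upper surface at z = 704 mm. It stands on four 50×50 mm square legs, each inset 28 mm from the nearest pair of top edges, running from the floor to the underside of the top. Four apron rails, 50 mm thick and 117 mm tall, run between adjacent legs with their top edges flush with the underside of the top and their outer faces flush with the legs' outer faces.

B is a chair: 445×428 mm seat, 20 mm thick, top at z = 469 mm, on four 34 mm square corner legs flush with the seat edges. A 30 mm thick backrest slab spans the full seat width, extending 462 mm above the seat top, its back face flush with the seat's +y edge.

The chair is on top of the table, centred.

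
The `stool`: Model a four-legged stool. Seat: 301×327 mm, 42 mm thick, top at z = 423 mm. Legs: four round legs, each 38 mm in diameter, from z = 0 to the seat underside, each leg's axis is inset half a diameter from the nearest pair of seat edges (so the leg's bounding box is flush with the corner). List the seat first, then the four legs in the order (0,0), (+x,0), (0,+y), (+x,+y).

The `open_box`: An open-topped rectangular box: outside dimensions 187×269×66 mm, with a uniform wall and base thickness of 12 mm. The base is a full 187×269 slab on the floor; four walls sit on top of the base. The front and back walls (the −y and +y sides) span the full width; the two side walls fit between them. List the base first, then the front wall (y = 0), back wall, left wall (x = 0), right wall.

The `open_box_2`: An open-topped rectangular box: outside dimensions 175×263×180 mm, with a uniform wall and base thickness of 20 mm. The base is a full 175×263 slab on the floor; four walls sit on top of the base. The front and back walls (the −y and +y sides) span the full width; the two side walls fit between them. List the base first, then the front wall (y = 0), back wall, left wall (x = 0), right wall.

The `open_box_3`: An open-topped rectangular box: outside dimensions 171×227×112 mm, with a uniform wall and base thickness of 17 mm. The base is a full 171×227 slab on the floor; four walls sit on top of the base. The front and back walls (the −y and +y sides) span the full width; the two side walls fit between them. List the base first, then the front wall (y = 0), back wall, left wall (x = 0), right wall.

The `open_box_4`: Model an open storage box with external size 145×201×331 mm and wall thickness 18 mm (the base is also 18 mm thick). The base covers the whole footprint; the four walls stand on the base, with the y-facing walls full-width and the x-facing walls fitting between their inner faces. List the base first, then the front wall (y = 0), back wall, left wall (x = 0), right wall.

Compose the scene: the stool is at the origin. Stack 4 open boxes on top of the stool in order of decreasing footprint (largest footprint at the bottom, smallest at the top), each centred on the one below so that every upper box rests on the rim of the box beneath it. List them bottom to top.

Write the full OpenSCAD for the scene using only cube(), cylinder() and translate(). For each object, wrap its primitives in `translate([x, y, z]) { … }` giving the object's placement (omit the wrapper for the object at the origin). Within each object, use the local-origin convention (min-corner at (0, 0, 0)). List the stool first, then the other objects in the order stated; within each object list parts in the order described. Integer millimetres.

translate([0, 0, 381]) cube([301, 327, 42]);
translate([19, 19, 0]) cylinder(h = 381, r = 19);
translate([282, 19, 0]) cylinder(h = 381, r = 19);
translate([19, 308, 0]) cylinder(h = 381, r = 19);
translate([282, 308, 0]) cylinder(h = 381, r = 19);
translate([57, 29, 423]) {
  cube([187, 269, 12]);
  translate([0, 0, 12]) cube([187, 12, 54]);
  translate([0, 257, 12]) cube([187, 12, 54]);
  translate([0, 12, 12]) cube([12, 245, 54]);
  translate([175, 12, 12]) cube([12, 245, 54]);
}
translate([63, 32, 489]) {
  cube([175, 263, 20]);
  translate([0, 0, 20]) cube([175, 20, 160]);
  translate([0, 243, 20]) cube([175, 20, 160]);
  translate([0, 20, 20]) cube([20, 223, 160]);
  translate([155, 20, 20]) cube([20, 223, 160]);
}
translate([65, 50, 669]) {
  cube([171, 227, 17]);
  translate([0, 0, 17]) cube([171, 17, 95]);
  translate([0, 210, 17]) cube([171, 17, 95]);
  translate([0, 17, 17]) cube([17, 193, 95]);
  translate([154, 17, 17]) cube([17, 193, 95]);
}
translate([78, 63, 781]) {
  cube([145, 201, 18]);
  translate([0, 0, 18]) cube([145, 18, 313]);
  translate([0, 183, 18]) cube([145, 18, 313]);
  translate([0, 18, 18]) cube([18, 165, 313]);
  translate([127, 18, 18]) cube([18, 165, 313]);
}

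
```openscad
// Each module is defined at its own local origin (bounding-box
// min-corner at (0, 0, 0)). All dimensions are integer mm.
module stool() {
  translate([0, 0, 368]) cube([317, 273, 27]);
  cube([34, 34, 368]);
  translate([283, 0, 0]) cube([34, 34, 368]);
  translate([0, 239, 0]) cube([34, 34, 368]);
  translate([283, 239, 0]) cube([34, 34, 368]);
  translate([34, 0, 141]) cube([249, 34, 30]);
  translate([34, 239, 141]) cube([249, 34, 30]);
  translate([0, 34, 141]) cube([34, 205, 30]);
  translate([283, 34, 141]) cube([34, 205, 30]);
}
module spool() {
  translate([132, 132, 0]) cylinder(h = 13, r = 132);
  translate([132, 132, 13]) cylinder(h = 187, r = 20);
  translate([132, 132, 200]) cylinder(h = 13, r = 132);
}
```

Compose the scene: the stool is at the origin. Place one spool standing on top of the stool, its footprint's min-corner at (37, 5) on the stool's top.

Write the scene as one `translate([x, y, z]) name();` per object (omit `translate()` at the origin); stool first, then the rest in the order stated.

stool();
translate([37, 5, 395]) spool();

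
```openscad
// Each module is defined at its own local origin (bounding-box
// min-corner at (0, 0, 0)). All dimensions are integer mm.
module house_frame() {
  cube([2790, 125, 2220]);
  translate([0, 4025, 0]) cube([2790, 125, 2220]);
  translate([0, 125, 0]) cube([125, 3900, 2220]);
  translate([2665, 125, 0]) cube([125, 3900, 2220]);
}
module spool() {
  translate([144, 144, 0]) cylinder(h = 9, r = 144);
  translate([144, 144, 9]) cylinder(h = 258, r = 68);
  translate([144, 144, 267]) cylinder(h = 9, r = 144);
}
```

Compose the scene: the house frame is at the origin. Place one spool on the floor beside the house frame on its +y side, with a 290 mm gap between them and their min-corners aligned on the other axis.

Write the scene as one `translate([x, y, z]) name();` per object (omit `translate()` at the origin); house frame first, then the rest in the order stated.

house_frame();
translate([0, 4440, 0]) spool();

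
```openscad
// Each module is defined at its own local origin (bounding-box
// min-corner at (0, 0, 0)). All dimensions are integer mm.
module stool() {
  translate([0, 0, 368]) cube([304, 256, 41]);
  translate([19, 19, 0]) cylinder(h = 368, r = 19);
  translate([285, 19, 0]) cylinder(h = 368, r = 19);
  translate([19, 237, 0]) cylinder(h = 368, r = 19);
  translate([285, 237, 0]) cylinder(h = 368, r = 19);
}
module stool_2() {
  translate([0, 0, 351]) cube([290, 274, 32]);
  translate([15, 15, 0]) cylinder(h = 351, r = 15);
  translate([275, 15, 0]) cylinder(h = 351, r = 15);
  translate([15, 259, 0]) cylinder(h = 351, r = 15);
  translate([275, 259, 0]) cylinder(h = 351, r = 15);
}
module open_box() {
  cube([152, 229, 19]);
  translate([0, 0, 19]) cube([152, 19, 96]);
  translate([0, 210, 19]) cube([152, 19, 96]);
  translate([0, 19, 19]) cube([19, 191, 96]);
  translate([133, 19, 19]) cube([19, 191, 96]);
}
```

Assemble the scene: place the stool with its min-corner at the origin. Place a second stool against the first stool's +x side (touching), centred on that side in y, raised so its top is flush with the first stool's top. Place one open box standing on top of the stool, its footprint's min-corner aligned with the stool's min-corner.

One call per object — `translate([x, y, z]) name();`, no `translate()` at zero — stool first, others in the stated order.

stool();
translate([304, -9, 26]) stool_2();
translate([0, 0, 409]) open_box();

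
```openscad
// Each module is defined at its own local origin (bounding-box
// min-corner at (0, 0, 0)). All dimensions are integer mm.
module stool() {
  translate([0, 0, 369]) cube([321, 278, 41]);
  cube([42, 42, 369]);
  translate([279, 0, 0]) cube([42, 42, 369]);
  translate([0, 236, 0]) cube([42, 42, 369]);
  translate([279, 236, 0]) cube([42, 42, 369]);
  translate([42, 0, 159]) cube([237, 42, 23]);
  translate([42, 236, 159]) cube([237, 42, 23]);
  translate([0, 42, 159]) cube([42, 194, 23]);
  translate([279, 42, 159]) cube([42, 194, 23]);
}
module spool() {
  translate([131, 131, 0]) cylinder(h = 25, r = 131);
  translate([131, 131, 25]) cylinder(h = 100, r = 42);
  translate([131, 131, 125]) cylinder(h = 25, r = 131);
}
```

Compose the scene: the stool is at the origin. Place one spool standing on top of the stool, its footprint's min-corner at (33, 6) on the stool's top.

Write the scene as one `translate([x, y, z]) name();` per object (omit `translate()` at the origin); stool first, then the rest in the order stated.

stool();
translate([33, 6, 410]) spool();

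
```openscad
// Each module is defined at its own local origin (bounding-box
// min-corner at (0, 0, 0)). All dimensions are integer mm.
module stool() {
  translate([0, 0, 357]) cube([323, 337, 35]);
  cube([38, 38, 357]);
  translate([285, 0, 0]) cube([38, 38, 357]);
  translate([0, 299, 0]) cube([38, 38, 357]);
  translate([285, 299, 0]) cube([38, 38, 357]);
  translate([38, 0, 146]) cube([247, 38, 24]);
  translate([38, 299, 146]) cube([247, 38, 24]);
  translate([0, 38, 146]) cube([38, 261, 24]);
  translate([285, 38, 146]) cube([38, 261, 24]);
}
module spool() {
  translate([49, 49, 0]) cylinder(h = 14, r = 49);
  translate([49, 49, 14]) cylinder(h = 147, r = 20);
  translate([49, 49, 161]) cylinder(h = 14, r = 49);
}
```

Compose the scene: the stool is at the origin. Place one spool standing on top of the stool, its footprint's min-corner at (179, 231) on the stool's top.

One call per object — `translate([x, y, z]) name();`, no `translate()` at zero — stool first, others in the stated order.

stool();
translate([179, 231, 392]) spool();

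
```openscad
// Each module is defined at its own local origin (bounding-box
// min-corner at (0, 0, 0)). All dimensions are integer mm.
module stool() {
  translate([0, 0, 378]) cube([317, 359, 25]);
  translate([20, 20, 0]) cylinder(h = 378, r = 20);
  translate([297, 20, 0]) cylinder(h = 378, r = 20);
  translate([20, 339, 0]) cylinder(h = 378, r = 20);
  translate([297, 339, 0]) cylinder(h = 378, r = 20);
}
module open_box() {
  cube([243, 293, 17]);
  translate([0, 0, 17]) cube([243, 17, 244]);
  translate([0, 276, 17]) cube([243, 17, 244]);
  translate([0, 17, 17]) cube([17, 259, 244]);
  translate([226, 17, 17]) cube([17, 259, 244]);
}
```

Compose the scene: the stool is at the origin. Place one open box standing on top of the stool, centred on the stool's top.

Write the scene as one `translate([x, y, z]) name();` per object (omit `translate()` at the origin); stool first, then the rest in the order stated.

stool();
translate([37, 33, 403]) open_box();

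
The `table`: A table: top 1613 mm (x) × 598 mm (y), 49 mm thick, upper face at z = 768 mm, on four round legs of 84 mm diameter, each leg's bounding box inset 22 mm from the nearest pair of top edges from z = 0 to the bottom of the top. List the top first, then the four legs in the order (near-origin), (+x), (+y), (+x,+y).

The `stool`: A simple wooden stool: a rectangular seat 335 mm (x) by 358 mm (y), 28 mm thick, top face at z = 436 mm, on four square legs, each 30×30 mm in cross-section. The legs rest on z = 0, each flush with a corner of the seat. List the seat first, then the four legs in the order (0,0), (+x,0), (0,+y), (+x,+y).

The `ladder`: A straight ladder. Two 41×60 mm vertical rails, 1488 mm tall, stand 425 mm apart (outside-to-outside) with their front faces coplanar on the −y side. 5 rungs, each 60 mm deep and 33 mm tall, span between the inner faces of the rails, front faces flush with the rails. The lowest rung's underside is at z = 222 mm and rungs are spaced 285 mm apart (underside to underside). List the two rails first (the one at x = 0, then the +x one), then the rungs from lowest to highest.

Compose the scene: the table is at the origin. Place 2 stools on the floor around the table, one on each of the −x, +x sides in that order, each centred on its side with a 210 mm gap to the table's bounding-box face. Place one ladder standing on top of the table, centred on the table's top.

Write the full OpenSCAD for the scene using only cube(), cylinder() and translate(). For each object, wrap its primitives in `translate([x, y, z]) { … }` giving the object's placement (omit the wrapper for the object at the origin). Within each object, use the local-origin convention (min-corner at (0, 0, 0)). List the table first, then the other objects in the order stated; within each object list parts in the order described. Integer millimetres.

translate([0, 0, 719]) cube([1613, 598, 49]);
translate([64, 64, 0]) cylinder(h = 719, r = 42);
translate([1549, 64, 0]) cylinder(h = 719, r = 42);
translate([64, 534, 0]) cylinder(h = 719, r = 42);
translate([1549, 534, 0]) cylinder(h = 719, r = 42);
translate([-545, 120, 0]) {
  translate([0, 0, 408]) cube([335, 358, 28]);
  cube([30, 30, 408]);
  translate([305, 0, 0]) cube([30, 30, 408]);
  translate([0, 328, 0]) cube([30, 30, 408]);
  translate([305, 328, 0]) cube([30, 30, 408]);
}
translate([1823, 120, 0]) {
  translate([0, 0, 408]) cube([335, 358, 28]);
  cube([30, 30, 408]);
  translate([305, 0, 0]) cube([30, 30, 408]);
  translate([0, 328, 0]) cube([30, 30, 408]);
  translate([305, 328, 0]) cube([30, 30, 408]);
}
translate([594, 269, 768]) {
  cube([41, 60, 1488]);
  translate([384, 0, 0]) cube([41, 60, 1488]);
  translate([41, 0, 222]) cube([343, 60, 33]);
  translate([41, 0, 507]) cube([343, 60, 33]);
  translate([41, 0, 792]) cube([343, 60, 33]);
  translate([41, 0, 1077]) cube([343, 60, 33]);
  translate([41, 0, 1362]) cube([343, 60, 33]);
}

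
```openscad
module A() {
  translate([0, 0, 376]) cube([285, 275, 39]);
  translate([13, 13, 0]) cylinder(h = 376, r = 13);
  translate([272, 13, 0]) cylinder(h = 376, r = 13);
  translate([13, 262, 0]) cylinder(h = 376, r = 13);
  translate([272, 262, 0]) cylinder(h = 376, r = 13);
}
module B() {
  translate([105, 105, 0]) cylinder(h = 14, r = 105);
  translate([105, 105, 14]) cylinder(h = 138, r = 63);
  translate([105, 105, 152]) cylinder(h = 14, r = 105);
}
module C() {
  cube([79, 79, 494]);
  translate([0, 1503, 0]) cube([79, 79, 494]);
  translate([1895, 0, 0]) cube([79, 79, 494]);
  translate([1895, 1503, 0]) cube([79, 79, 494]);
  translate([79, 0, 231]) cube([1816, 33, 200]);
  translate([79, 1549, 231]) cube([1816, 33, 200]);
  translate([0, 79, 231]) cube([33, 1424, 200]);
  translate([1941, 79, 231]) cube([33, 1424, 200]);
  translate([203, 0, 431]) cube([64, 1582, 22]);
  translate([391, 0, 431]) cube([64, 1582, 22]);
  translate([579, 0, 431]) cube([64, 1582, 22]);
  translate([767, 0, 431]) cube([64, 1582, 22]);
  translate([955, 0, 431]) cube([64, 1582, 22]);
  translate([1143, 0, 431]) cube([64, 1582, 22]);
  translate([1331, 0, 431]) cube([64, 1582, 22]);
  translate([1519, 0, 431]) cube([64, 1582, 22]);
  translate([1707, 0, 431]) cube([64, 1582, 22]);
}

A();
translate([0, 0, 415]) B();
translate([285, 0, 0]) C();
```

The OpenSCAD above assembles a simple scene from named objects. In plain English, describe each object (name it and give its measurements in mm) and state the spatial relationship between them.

A is a four-legged stool. The seat is a 285×275×39 mm slab whose top surface is at z = 415 mm; four round legs, each 26 mm in diameter, run from the floor (z = 0) to the underside of the seat, each leg's axis is inset half a diameter from the nearest pair of seat edges (so the leg's bounding box is flush with the corner).

B is a spool: two coaxial disc flanges of radius 105 mm and thickness 14 mm, joined by a core cylinder of radius 63 mm and height 138 mm. The lower flange rests on z = 0 and the three cylinders share a vertical axis.

C is a bed frame 1974 mm long (x) by 1582 mm wide (y). Four 79×79 mm corner posts, 494 mm tall, at the corners of the footprint. Four rails of 33 mm thickness and 200 mm height run between adjacent posts with their undersides at z = 231 mm, their outer faces flush with the outside of the frame (the two x-running rails run between the posts' inner faces; the two y-running rails run between the posts' inner faces). 9 slats, each 64 mm wide (x) and 22 mm thick, lie across the top of the two x-running rails, running the full 1582 mm width of the frame in y; the slats are evenly spaced along x between the inner faces of the end posts with equal gaps (rounded down to the nearest mm) at the −x end and between each pair — any rounding remainder accumulates at the +x end.

The spool is on top of the stool. The bed frame is against the stool's +x side, with their −y faces flush.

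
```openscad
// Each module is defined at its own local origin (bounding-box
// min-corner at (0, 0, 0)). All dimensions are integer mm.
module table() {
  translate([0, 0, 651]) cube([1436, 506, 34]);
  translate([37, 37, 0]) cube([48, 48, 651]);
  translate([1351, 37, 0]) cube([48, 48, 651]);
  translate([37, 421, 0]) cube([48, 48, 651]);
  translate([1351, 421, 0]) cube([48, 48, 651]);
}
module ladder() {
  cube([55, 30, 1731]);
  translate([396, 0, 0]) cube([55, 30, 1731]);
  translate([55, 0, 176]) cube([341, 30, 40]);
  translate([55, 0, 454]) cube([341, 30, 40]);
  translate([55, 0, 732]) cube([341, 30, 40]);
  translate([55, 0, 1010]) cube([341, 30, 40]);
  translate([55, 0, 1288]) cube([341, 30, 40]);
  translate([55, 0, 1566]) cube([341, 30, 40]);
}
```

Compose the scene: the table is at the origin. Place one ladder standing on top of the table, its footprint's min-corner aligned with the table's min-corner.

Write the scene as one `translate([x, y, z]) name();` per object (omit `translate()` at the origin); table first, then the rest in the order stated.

table();
translate([0, 0, 685]) ladder();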